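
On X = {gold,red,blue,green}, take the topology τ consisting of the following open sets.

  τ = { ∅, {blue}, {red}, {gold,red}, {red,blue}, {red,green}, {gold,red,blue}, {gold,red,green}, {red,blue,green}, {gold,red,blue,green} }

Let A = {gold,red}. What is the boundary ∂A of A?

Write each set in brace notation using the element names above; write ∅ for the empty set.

interior: largest open inside A is {gold,red} (from ∅, {red}, {gold,red})
cl via duality: int({blue,green}) = {blue}, so X∖{blue} = {gold,red,green}
cl∖int = {green}

{green}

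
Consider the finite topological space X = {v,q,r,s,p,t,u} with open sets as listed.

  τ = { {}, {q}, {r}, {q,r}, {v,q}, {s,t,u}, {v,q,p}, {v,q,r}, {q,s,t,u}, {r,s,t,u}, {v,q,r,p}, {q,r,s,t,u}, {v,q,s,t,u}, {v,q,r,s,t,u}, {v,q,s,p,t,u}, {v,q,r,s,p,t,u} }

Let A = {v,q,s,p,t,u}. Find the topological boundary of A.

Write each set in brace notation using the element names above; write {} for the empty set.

opens ⊆ A: {}, {q}, {v,q}, {v,q,p}, {s,t,u}, {q,s,t,u}, {v,q,s,t,u}, {v,q,s,p,t,u}; union → int = {v,q,s,p,t,u}
complement {r}; its interior {r}; cl(A) = X∖{r} = {v,q,s,p,t,u}
boundary = {v,q,s,p,t,u} ∖ {v,q,s,p,t,u} = {}

{}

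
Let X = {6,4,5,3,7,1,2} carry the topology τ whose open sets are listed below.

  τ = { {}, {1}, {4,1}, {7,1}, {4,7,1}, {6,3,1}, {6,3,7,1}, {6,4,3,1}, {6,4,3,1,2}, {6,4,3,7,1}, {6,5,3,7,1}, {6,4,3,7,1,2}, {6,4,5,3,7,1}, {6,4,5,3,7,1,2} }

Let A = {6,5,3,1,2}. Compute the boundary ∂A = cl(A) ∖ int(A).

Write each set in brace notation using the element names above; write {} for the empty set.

U open, U⊆A: {}, {1}, {6,3,1}. int(A) = ⋃ = {6,3,1}
X∖A={4,7}, int(X∖A)={}, hence cl(A)={6,4,5,3,7,1,2}
∂A: remove int from cl → {4,5,7,2}

{4,5,7,2}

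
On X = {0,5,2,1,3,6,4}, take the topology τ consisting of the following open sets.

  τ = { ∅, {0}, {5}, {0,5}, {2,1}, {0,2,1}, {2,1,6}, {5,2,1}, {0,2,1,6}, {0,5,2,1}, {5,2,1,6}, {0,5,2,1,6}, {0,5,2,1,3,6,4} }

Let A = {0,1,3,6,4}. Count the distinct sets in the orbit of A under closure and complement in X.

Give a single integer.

10

X∖A={5,2}, int(X∖A)={5}, hence cl(A)={0,2,1,3,6,4}
Orbit (k=closure, c=complement):
  1. A     = {0,1,3,6,4}
  2. kA    = {0,2,1,3,6,4}
  3. cA    = {5,2}
  4. ckA   = {5}
  5. kcA   = {5,2,1,3,6,4}
  6. kckA  = {5,3,4}
  7. ckcA  = {0}
  8. ckckA = {0,2,1,6}
  9. kckcA = {0,3,4}
  10. ckckcA = {5,2,1,6}
(closed under both — stop)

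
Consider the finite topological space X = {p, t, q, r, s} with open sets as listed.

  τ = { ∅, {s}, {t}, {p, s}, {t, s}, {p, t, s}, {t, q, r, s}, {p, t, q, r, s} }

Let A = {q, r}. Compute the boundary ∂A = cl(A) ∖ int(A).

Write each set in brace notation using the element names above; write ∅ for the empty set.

U open, U⊆A: ∅. int(A) = ⋃ = ∅
X∖A={p, t, s}, int(X∖A)={p, t, s}, hence cl(A)={q, r}
∂A: remove int from cl → {q, r}

{q, r}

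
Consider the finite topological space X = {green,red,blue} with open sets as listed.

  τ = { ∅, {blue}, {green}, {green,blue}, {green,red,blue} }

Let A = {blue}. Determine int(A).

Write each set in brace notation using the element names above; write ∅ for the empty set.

U open, U⊆A: ∅, {blue}. int(A) = ⋃ = {blue}

{blue}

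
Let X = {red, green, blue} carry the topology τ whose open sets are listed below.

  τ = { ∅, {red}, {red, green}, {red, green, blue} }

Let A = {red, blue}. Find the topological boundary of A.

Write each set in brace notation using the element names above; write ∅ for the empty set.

{green, blue}

opens ⊆ A: ∅, {red}; union → int = {red}
complement {green}; its interior ∅; cl(A) = X∖∅ = {red, green, blue}
boundary = {red, green, blue} ∖ {red} = {green, blue}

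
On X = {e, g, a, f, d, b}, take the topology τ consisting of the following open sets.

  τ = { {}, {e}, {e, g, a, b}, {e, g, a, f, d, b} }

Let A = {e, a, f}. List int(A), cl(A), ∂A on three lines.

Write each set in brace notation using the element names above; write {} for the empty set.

opens ⊆ A: {}, {e}; union → int = {e}
complement {g, d, b}; its interior {}; cl(A) = X∖{} = {e, g, a, f, d, b}
boundary = {e, g, a, f, d, b} ∖ {e} = {g, a, f, d, b}

int(A) = {e}
cl(A)  = {e, g, a, f, d, b}
∂A     = {g, a, f, d, b}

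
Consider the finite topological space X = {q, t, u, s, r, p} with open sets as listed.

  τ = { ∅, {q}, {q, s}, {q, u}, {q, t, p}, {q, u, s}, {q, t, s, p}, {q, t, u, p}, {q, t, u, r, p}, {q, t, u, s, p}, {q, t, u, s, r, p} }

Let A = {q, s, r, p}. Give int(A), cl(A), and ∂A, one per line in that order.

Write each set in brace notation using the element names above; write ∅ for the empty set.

open subsets of A: ∅, {q}, {q, s}; so int(A) = {q, s}
closure: X∖int(X∖A) = X∖∅ = {q, t, u, s, r, p}
∂A = {q, t, u, s, r, p} minus {q, s} = {t, u, r, p}

int(A) = {q, s}
cl(A)  = {q, t, u, s, r, p}
∂A     = {t, u, r, p}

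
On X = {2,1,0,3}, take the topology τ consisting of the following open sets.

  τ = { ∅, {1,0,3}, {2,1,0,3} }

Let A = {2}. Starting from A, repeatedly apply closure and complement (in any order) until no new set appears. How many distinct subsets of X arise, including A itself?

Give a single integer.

complement {1,0,3}; its interior {1,0,3}; cl(A) = X∖{1,0,3} = {2}
With k = closure, c = complement:
  1. A     = {2}
  2. cA    = {1,0,3}
  3. kcA   = {2,1,0,3}
  4. ckcA  = ∅
k, c of each give nothing new

4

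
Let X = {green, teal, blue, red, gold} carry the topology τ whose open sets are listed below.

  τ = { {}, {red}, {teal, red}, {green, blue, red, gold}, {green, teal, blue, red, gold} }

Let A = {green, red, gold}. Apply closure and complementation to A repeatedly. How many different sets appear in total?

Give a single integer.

6

X∖A={teal, blue}, int(X∖A)={}, hence cl(A)={green, teal, blue, red, gold}
Orbit (k=closure, c=complement):
  1. A     = {green, red, gold}
  2. kA    = {green, teal, blue, red, gold}
  3. cA    = {teal, blue}
  4. ckA   = {}
  5. kcA   = {green, teal, blue, gold}
  6. ckcA  = {red}
(closed under both — stop)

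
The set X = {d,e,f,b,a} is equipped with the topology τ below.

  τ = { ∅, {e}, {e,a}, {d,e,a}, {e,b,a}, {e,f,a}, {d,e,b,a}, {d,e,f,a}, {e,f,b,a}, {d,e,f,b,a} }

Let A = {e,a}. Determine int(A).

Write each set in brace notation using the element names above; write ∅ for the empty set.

interior: largest open inside A is {e,a} (from ∅, {e}, {e,a})

{e,a}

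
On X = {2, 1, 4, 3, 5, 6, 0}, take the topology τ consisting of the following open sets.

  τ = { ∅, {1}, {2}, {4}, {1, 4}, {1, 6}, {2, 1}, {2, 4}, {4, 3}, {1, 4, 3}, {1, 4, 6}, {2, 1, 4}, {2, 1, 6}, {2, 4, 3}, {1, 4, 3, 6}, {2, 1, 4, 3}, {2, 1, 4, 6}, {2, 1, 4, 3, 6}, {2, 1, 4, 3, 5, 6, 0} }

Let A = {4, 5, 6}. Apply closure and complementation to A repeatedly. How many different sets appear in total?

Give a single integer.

10

X∖A={2, 1, 3, 0}, int(X∖A)={2, 1}, hence cl(A)={4, 3, 5, 6, 0}
Orbit (k=closure, c=complement):
  1. A     = {4, 5, 6}
  2. kA    = {4, 3, 5, 6, 0}
  3. cA    = {2, 1, 3, 0}
  4. ckA   = {2, 1}
  5. kcA   = {2, 1, 3, 5, 6, 0}
  6. kckA  = {2, 1, 5, 6, 0}
  7. ckcA  = {4}
  8. ckckA = {4, 3}
  9. kckcA = {4, 3, 5, 0}
  10. ckckcA = {2, 1, 6}
(closed under both — stop)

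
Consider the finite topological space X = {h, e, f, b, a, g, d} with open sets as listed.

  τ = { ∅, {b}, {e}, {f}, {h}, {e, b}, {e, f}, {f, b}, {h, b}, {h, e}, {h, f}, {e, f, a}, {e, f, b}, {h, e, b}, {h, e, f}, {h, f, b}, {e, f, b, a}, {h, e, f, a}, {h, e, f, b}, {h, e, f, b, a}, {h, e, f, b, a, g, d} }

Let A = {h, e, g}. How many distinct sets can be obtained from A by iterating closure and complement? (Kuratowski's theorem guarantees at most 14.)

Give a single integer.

cl via duality: int({f, b, a, d}) = {f, b}, so X∖{f, b} = {h, e, a, g, d}
Write k for closure, c for complement:
  1. A     = {h, e, g}
  2. kA    = {h, e, a, g, d}
  3. cA    = {f, b, a, d}
  4. ckA   = {f, b}
  5. kcA   = {f, b, a, g, d}
  6. ckcA  = {h, e}
applying k or c yields no new set

6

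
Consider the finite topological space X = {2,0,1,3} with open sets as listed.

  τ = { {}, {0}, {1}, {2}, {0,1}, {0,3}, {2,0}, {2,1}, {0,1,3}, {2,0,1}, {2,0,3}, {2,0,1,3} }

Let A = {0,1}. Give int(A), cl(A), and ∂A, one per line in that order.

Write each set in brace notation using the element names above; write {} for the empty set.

open subsets of A: {}, {0}, {1}, {0,1}; so int(A) = {0,1}
closure: X∖int(X∖A) = X∖{2} = {0,1,3}
∂A = {0,1,3} minus {0,1} = {3}

int(A) = {0,1}
cl(A)  = {0,1,3}
∂A     = {3}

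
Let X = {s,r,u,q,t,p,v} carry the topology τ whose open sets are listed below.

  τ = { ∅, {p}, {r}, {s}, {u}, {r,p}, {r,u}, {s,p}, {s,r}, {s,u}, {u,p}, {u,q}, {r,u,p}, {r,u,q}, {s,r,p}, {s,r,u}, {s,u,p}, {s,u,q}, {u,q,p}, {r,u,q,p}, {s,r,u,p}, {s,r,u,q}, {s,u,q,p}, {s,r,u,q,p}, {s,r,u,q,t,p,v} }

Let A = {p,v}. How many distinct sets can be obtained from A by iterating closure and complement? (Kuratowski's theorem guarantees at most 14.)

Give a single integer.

closure: X∖int(X∖A) = X∖{s,r,u,q} = {t,p,v}
Let k=closure and c=complement:
  1. A     = {p,v}
  2. kA    = {t,p,v}
  3. cA    = {s,r,u,q,t}
  4. ckA   = {s,r,u,q}
  5. kcA   = {s,r,u,q,t,v}
  6. ckcA  = {p}
— saturated at 6

6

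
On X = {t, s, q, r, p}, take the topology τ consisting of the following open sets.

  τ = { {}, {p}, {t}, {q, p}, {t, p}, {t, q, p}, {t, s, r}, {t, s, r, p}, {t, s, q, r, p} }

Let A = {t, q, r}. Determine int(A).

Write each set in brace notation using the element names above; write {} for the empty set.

interior: largest open inside A is {t} (from {}, {t})

{t}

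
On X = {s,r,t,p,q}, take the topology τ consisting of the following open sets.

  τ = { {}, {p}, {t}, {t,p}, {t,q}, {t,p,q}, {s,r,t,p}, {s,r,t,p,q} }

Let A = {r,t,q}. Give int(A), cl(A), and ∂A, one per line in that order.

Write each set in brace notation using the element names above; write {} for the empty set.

int(A) = {t,q}
cl(A)  = {s,r,t,q}
∂A     = {s,r}

open subsets of A: {}, {t}, {t,q}; so int(A) = {t,q}
closure: X∖int(X∖A) = X∖{p} = {s,r,t,q}
∂A = {s,r,t,q} minus {t,q} = {s,r}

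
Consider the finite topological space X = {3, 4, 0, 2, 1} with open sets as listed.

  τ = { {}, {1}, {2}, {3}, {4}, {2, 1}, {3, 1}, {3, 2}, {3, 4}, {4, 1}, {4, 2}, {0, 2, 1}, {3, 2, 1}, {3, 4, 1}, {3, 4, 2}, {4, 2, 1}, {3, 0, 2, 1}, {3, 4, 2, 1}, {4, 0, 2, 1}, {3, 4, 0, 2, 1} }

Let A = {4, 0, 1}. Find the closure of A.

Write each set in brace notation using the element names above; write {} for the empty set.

complement {3, 2}; its interior {3, 2}; cl(A) = X∖{3, 2} = {4, 0, 1}

{4, 0, 1}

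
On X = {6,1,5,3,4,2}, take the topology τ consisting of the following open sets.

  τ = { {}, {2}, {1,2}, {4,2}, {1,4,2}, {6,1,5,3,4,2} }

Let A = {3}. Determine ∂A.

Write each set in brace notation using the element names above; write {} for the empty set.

open subsets of A: {}; so int(A) = {}
closure: X∖int(X∖A) = X∖{1,4,2} = {6,5,3}
∂A = {6,5,3} minus {} = {6,5,3}

{6,5,3}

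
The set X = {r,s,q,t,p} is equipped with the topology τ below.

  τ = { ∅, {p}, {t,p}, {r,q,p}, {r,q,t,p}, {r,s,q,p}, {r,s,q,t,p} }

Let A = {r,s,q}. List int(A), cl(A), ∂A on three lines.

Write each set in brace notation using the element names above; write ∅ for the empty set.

U open, U⊆A: ∅. int(A) = ⋃ = ∅
X∖A={t,p}, int(X∖A)={t,p}, hence cl(A)={r,s,q}
∂A: remove int from cl → {r,s,q}

int(A) = ∅
cl(A)  = {r,s,q}
∂A     = {r,s,q}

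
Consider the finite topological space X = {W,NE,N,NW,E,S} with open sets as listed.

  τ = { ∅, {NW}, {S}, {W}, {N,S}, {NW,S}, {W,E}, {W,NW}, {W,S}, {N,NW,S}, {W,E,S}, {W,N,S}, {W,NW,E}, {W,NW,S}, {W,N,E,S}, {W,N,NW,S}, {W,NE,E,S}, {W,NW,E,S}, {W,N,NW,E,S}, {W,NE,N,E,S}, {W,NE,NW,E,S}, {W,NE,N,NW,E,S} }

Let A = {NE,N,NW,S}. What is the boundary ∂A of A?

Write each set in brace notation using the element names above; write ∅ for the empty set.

{NE}

opens ⊆ A: ∅, {S}, {NW}, {NW,S}, {N,S}, {N,NW,S}; union → int = {N,NW,S}
complement {W,E}; its interior {W,E}; cl(A) = X∖{W,E} = {NE,N,NW,S}
boundary = {NE,N,NW,S} ∖ {N,NW,S} = {NE}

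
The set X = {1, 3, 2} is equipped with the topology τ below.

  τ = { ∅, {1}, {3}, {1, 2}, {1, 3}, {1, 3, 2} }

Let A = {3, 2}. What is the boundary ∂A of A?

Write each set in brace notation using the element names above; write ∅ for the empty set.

{2}

interior: largest open inside A is {3} (from ∅, {3})
cl via duality: int({1}) = {1}, so X∖{1} = {3, 2}
cl∖int = {2}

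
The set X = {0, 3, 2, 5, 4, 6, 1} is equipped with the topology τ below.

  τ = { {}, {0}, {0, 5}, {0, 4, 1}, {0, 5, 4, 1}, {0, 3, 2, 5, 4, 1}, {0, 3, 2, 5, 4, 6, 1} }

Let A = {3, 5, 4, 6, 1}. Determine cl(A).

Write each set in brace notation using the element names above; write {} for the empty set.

{3, 2, 5, 4, 6, 1}

X∖A={0, 2}, int(X∖A)={0}, hence cl(A)={3, 2, 5, 4, 6, 1}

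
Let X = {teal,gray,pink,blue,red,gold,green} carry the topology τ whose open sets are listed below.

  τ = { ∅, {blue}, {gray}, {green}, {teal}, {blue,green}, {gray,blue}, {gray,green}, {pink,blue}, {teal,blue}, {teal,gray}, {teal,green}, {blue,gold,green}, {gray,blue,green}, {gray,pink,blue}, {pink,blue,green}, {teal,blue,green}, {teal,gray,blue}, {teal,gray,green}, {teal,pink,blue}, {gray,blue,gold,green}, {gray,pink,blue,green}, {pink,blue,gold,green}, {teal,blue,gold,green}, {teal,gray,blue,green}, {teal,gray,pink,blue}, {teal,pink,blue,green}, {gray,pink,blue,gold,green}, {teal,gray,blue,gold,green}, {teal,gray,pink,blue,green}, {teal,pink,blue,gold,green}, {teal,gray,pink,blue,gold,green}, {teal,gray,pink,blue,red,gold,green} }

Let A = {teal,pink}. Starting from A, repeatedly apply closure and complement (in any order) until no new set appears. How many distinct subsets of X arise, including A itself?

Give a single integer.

cl via duality: int({gray,blue,red,gold,green}) = {gray,blue,gold,green}, so X∖{gray,blue,gold,green} = {teal,pink,red}
Write k for closure, c for complement:
  1. A     = {teal,pink}
  2. kA    = {teal,pink,red}
  3. cA    = {gray,blue,red,gold,green}
  4. ckA   = {gray,blue,gold,green}
  5. kcA   = {gray,pink,blue,red,gold,green}
  6. ckcA  = {teal}
  7. kckcA = {teal,red}
  8. ckckcA = {gray,pink,blue,gold,green}
applying k or c yields no new set

8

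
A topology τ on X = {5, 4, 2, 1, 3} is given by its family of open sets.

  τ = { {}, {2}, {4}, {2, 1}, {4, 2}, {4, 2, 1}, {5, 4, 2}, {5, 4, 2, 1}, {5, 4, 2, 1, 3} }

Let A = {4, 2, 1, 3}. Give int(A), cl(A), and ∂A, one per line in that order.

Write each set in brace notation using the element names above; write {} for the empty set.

int(A) = {4, 2, 1}
cl(A)  = {5, 4, 2, 1, 3}
∂A     = {5, 3}

U open, U⊆A: {}, {4}, {2}, {2, 1}, {4, 2}, {4, 2, 1}. int(A) = ⋃ = {4, 2, 1}
X∖A={5}, int(X∖A)={}, hence cl(A)={5, 4, 2, 1, 3}
∂A: remove int from cl → {5, 3}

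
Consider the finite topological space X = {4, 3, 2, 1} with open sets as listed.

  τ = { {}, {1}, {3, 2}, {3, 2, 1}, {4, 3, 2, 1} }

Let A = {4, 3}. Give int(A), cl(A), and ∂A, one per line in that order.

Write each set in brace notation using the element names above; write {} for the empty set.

interior: largest open inside A is {} (from {})
cl via duality: int({2, 1}) = {1}, so X∖{1} = {4, 3, 2}
cl∖int = {4, 3, 2}

int(A) = {}
cl(A)  = {4, 3, 2}
∂A     = {4, 3, 2}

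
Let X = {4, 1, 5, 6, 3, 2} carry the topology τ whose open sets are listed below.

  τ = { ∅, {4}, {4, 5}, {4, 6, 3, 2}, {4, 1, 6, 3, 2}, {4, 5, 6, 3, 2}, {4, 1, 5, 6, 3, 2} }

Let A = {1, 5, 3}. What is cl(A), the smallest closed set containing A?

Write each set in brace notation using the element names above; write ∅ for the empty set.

{1, 5, 6, 3, 2}

closure: X∖int(X∖A) = X∖{4} = {1, 5, 6, 3, 2}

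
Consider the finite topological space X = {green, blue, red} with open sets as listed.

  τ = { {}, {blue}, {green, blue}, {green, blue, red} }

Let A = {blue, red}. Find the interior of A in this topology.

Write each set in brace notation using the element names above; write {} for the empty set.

interior: largest open inside A is {blue} (from {}, {blue})

{blue}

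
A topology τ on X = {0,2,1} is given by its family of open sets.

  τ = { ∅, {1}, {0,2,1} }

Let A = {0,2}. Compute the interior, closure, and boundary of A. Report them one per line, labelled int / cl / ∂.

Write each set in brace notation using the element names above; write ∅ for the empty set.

int(A) = ∅
cl(A)  = {0,2}
∂A     = {0,2}

open subsets of A: ∅; so int(A) = ∅
closure: X∖int(X∖A) = X∖{1} = {0,2}
∂A = {0,2} minus ∅ = {0,2}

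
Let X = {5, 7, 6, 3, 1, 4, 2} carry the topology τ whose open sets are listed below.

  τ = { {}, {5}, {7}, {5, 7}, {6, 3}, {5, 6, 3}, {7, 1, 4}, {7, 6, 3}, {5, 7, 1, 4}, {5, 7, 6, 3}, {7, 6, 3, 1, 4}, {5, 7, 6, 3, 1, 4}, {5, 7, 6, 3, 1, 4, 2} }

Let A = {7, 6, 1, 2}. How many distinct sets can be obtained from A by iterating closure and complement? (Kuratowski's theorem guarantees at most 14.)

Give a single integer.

complement {5, 3, 4}; its interior {5}; cl(A) = X∖{5} = {7, 6, 3, 1, 4, 2}
With k = closure, c = complement:
  1. A     = {7, 6, 1, 2}
  2. kA    = {7, 6, 3, 1, 4, 2}
  3. cA    = {5, 3, 4}
  4. ckA   = {5}
  5. kcA   = {5, 6, 3, 1, 4, 2}
  6. kckA  = {5, 2}
  7. ckcA  = {7}
  8. ckckA = {7, 6, 3, 1, 4}
  9. kckcA = {7, 1, 4, 2}
  10. ckckcA = {5, 6, 3}
  11. kckckcA = {5, 6, 3, 2}
  12. ckckckcA = {7, 1, 4}
k, c of each give nothing new

12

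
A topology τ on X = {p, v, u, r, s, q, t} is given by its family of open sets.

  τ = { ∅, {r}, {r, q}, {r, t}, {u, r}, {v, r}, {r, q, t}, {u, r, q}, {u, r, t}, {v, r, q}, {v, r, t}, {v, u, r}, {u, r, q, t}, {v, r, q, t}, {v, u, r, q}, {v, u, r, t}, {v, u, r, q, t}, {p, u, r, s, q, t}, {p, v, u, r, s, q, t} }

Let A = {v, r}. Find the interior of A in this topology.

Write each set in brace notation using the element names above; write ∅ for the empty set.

opens ⊆ A: ∅, {r}, {v, r}; union → int = {v, r}

{v, r}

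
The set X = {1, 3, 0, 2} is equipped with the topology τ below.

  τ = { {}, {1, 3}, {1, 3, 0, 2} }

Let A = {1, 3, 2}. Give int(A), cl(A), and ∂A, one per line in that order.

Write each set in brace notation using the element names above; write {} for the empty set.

open subsets of A: {}, {1, 3}; so int(A) = {1, 3}
closure: X∖int(X∖A) = X∖{} = {1, 3, 0, 2}
∂A = {1, 3, 0, 2} minus {1, 3} = {0, 2}

int(A) = {1, 3}
cl(A)  = {1, 3, 0, 2}
∂A     = {0, 2}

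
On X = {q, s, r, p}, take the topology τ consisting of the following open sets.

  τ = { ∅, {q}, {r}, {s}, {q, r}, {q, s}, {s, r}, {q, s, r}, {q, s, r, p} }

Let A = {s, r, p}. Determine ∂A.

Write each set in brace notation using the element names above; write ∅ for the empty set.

{p}

opens ⊆ A: ∅, {r}, {s}, {s, r}; union → int = {s, r}
complement {q}; its interior {q}; cl(A) = X∖{q} = {s, r, p}
boundary = {s, r, p} ∖ {s, r} = {p}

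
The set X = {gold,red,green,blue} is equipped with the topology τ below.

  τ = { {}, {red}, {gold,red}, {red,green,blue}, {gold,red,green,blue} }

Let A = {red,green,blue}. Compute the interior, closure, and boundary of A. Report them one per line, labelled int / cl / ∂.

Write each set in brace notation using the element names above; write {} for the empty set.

int(A) = {red,green,blue}
cl(A)  = {gold,red,green,blue}
∂A     = {gold}

U open, U⊆A: {}, {red}, {red,green,blue}. int(A) = ⋃ = {red,green,blue}
X∖A={gold}, int(X∖A)={}, hence cl(A)={gold,red,green,blue}
∂A: remove int from cl → {gold}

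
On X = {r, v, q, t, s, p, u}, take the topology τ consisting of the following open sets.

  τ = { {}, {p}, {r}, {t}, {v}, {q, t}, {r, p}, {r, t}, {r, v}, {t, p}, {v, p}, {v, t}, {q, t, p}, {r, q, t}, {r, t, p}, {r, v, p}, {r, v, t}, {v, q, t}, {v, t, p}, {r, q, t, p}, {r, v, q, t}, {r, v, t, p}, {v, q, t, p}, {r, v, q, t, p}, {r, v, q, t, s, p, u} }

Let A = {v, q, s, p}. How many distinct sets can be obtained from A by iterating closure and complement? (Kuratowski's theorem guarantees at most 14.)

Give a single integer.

complement {r, t, u}; its interior {r, t}; cl(A) = X∖{r, t} = {v, q, s, p, u}
With k = closure, c = complement:
  1. A     = {v, q, s, p}
  2. kA    = {v, q, s, p, u}
  3. cA    = {r, t, u}
  4. ckA   = {r, t}
  5. kcA   = {r, q, t, s, u}
  6. ckcA  = {v, p}
  7. kckcA = {v, s, p, u}
  8. ckckcA = {r, q, t}
k, c of each give nothing new

8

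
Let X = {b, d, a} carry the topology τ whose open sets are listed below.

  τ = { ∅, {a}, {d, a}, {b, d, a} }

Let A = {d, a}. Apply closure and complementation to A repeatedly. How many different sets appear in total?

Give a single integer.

complement {b}; its interior ∅; cl(A) = X∖∅ = {b, d, a}
With k = closure, c = complement:
  1. A     = {d, a}
  2. kA    = {b, d, a}
  3. cA    = {b}
  4. ckA   = ∅
k, c of each give nothing new

4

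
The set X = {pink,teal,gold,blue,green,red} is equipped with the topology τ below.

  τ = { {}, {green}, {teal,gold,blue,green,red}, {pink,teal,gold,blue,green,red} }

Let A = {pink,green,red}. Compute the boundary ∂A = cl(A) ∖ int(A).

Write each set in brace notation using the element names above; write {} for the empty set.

U open, U⊆A: {}, {green}. int(A) = ⋃ = {green}
X∖A={teal,gold,blue}, int(X∖A)={}, hence cl(A)={pink,teal,gold,blue,green,red}
∂A: remove int from cl → {pink,teal,gold,blue,red}

{pink,teal,gold,blue,red}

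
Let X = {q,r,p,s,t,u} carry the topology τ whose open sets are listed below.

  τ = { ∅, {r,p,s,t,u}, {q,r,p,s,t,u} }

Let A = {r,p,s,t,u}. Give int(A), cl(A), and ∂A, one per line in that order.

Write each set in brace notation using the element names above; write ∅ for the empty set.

open subsets of A: ∅, {r,p,s,t,u}; so int(A) = {r,p,s,t,u}
closure: X∖int(X∖A) = X∖∅ = {q,r,p,s,t,u}
∂A = {q,r,p,s,t,u} minus {r,p,s,t,u} = {q}

int(A) = {r,p,s,t,u}
cl(A)  = {q,r,p,s,t,u}
∂A     = {q}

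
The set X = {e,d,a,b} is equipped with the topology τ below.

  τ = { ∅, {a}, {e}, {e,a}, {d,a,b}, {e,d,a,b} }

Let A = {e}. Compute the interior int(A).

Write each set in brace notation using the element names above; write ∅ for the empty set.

{e}

interior: largest open inside A is {e} (from ∅, {e})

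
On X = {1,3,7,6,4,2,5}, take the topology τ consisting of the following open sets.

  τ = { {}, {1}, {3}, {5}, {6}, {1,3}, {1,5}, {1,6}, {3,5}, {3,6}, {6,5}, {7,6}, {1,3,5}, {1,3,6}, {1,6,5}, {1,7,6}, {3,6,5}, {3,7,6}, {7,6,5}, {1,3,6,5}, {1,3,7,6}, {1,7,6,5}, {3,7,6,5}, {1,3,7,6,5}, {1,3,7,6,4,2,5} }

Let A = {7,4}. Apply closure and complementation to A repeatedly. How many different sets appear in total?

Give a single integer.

6

closure: X∖int(X∖A) = X∖{1,3,6,5} = {7,4,2}
Let k=closure and c=complement:
  1. A     = {7,4}
  2. kA    = {7,4,2}
  3. cA    = {1,3,6,2,5}
  4. ckA   = {1,3,6,5}
  5. kcA   = {1,3,7,6,4,2,5}
  6. ckcA  = {}
— saturated at 6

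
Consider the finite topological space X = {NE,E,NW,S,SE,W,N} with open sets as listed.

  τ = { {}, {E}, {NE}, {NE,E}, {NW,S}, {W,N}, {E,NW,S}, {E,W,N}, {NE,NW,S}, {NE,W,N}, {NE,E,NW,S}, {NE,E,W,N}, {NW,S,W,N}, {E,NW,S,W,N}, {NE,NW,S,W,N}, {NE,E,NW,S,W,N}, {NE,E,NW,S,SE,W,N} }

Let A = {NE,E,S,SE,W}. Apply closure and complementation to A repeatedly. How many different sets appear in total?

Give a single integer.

8

X∖A={NW,N}, int(X∖A)={}, hence cl(A)={NE,E,NW,S,SE,W,N}
Orbit (k=closure, c=complement):
  1. A     = {NE,E,S,SE,W}
  2. kA    = {NE,E,NW,S,SE,W,N}
  3. cA    = {NW,N}
  4. ckA   = {}
  5. kcA   = {NW,S,SE,W,N}
  6. ckcA  = {NE,E}
  7. kckcA = {NE,E,SE}
  8. ckckcA = {NW,S,W,N}
(closed under both — stop)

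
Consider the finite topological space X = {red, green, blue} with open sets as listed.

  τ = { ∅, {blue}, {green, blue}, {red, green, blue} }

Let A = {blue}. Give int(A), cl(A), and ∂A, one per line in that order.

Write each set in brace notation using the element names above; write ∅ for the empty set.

int(A) = {blue}
cl(A)  = {red, green, blue}
∂A     = {red, green}

opens ⊆ A: ∅, {blue}; union → int = {blue}
complement {red, green}; its interior ∅; cl(A) = X∖∅ = {red, green, blue}
boundary = {red, green, blue} ∖ {blue} = {red, green}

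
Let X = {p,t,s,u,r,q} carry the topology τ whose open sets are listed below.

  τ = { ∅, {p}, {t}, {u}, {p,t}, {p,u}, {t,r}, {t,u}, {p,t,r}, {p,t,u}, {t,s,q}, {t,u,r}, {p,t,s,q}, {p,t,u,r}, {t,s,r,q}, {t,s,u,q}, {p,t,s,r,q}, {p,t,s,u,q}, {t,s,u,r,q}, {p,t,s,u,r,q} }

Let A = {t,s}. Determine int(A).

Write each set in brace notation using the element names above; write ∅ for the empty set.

{t}

U open, U⊆A: ∅, {t}. int(A) = ⋃ = {t}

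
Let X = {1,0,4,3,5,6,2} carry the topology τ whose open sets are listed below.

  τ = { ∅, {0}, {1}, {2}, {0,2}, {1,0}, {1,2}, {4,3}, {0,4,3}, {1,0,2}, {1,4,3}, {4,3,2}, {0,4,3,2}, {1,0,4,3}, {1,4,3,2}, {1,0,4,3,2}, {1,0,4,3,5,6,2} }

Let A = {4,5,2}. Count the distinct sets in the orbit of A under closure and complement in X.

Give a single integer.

10

complement {1,0,3,6}; its interior {1,0}; cl(A) = X∖{1,0} = {4,3,5,6,2}
With k = closure, c = complement:
  1. A     = {4,5,2}
  2. kA    = {4,3,5,6,2}
  3. cA    = {1,0,3,6}
  4. ckA   = {1,0}
  5. kcA   = {1,0,4,3,5,6}
  6. kckA  = {1,0,5,6}
  7. ckcA  = {2}
  8. ckckA = {4,3,2}
  9. kckcA = {5,6,2}
  10. ckckcA = {1,0,4,3}
k, c of each give nothing new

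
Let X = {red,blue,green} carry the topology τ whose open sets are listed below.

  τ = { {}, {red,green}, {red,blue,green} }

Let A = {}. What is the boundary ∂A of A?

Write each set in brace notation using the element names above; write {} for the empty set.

U open, U⊆A: {}. int(A) = ⋃ = {}
X∖A={red,blue,green}, int(X∖A)={red,blue,green}, hence cl(A)={}
∂A: remove int from cl → {}

{}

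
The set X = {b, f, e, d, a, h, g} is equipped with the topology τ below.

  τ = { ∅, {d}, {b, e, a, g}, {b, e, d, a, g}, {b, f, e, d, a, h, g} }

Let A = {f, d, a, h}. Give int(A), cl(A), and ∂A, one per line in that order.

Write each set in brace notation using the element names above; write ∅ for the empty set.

U open, U⊆A: ∅, {d}. int(A) = ⋃ = {d}
X∖A={b, e, g}, int(X∖A)=∅, hence cl(A)={b, f, e, d, a, h, g}
∂A: remove int from cl → {b, f, e, a, h, g}

int(A) = {d}
cl(A)  = {b, f, e, d, a, h, g}
∂A     = {b, f, e, a, h, g}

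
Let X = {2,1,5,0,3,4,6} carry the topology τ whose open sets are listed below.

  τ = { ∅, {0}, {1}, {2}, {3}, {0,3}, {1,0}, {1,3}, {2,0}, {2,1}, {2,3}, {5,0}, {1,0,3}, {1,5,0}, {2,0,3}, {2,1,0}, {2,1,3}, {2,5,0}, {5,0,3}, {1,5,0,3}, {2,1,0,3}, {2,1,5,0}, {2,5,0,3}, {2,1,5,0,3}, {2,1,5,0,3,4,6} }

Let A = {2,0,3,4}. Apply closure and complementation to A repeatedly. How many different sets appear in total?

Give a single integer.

closure: X∖int(X∖A) = X∖{1} = {2,5,0,3,4,6}
Let k=closure and c=complement:
  1. A     = {2,0,3,4}
  2. kA    = {2,5,0,3,4,6}
  3. cA    = {1,5,6}
  4. ckA   = {1}
  5. kcA   = {1,5,4,6}
  6. kckA  = {1,4,6}
  7. ckcA  = {2,0,3}
  8. ckckA = {2,5,0,3}
— saturated at 8

8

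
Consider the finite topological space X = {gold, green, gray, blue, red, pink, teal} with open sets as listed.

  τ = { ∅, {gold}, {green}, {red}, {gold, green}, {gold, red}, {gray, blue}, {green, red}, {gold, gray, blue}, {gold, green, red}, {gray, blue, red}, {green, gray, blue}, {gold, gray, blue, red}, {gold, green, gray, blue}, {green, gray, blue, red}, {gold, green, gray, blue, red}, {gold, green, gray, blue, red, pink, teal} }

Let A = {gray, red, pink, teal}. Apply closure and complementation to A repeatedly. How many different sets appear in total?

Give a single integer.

10

cl via duality: int({gold, green, blue}) = {gold, green}, so X∖{gold, green} = {gray, blue, red, pink, teal}
Write k for closure, c for complement:
  1. A     = {gray, red, pink, teal}
  2. kA    = {gray, blue, red, pink, teal}
  3. cA    = {gold, green, blue}
  4. ckA   = {gold, green}
  5. kcA   = {gold, green, gray, blue, pink, teal}
  6. kckA  = {gold, green, pink, teal}
  7. ckcA  = {red}
  8. ckckA = {gray, blue, red}
  9. kckcA = {red, pink, teal}
  10. ckckcA = {gold, green, gray, blue}
applying k or c yields no new set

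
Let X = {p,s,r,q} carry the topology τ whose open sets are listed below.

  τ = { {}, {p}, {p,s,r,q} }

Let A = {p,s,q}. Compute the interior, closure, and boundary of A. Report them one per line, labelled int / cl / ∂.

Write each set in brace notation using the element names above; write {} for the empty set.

int(A) = {p}
cl(A)  = {p,s,r,q}
∂A     = {s,r,q}

interior: largest open inside A is {p} (from {}, {p})
cl via duality: int({r}) = {}, so X∖{} = {p,s,r,q}
cl∖int = {s,r,q}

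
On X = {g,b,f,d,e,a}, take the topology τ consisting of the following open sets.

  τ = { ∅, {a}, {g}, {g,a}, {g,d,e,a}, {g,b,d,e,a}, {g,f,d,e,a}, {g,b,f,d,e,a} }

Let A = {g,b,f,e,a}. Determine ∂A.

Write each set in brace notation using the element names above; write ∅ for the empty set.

{b,f,d,e}

interior: largest open inside A is {g,a} (from ∅, {g}, {a}, {g,a})
cl via duality: int({d}) = ∅, so X∖∅ = {g,b,f,d,e,a}
cl∖int = {b,f,d,e}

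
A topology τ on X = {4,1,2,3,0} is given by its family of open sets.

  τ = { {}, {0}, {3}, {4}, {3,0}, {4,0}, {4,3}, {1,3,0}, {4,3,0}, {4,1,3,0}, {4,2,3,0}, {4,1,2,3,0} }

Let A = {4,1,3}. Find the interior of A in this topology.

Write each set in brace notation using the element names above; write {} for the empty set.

opens ⊆ A: {}, {4}, {3}, {4,3}; union → int = {4,3}

{4,3}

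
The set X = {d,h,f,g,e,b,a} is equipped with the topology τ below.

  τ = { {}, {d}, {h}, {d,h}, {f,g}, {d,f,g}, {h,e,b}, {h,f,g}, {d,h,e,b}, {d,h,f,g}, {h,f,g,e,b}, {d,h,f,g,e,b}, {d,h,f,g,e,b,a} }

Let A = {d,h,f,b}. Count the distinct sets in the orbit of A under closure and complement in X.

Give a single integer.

cl via duality: int({g,e,a}) = {}, so X∖{} = {d,h,f,g,e,b,a}
Write k for closure, c for complement:
  1. A     = {d,h,f,b}
  2. kA    = {d,h,f,g,e,b,a}
  3. cA    = {g,e,a}
  4. ckA   = {}
  5. kcA   = {f,g,e,b,a}
  6. ckcA  = {d,h}
  7. kckcA = {d,h,e,b,a}
  8. ckckcA = {f,g}
  9. kckckcA = {f,g,a}
  10. ckckckcA = {d,h,e,b}
applying k or c yields no new set

10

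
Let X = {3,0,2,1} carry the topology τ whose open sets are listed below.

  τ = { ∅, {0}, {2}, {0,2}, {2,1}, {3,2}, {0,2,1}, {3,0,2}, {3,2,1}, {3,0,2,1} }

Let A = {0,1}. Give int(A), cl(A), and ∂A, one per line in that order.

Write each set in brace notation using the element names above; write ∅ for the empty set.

interior: largest open inside A is {0} (from ∅, {0})
cl via duality: int({3,2}) = {3,2}, so X∖{3,2} = {0,1}
cl∖int = {1}

int(A) = {0}
cl(A)  = {0,1}
∂A     = {1}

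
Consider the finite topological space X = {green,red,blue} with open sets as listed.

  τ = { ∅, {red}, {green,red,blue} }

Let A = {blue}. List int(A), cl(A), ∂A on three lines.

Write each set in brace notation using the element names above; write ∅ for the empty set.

opens ⊆ A: ∅; union → int = ∅
complement {green,red}; its interior {red}; cl(A) = X∖{red} = {green,blue}
boundary = {green,blue} ∖ ∅ = {green,blue}

int(A) = ∅
cl(A)  = {green,blue}
∂A     = {green,blue}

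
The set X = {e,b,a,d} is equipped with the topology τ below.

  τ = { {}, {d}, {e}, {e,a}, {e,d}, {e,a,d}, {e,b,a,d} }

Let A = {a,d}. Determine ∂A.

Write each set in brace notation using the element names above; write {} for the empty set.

{b,a}

U open, U⊆A: {}, {d}. int(A) = ⋃ = {d}
X∖A={e,b}, int(X∖A)={e}, hence cl(A)={b,a,d}
∂A: remove int from cl → {b,a}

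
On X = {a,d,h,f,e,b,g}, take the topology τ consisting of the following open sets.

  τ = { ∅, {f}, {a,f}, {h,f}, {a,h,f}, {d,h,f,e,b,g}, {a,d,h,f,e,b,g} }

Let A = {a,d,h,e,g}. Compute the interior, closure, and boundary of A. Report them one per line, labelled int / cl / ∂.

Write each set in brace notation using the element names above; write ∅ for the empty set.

int(A) = ∅
cl(A)  = {a,d,h,e,b,g}
∂A     = {a,d,h,e,b,g}

opens ⊆ A: ∅; union → int = ∅
complement {f,b}; its interior {f}; cl(A) = X∖{f} = {a,d,h,e,b,g}
boundary = {a,d,h,e,b,g} ∖ ∅ = {a,d,h,e,b,g}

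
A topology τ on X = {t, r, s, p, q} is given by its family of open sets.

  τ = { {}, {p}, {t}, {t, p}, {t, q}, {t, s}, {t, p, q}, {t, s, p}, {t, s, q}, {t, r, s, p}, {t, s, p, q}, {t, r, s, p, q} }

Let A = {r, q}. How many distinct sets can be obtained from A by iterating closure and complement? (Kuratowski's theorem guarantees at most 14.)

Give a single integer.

4

X∖A={t, s, p}, int(X∖A)={t, s, p}, hence cl(A)={r, q}
Orbit (k=closure, c=complement):
  1. A     = {r, q}
  2. cA    = {t, s, p}
  3. kcA   = {t, r, s, p, q}
  4. ckcA  = {}
(closed under both — stop)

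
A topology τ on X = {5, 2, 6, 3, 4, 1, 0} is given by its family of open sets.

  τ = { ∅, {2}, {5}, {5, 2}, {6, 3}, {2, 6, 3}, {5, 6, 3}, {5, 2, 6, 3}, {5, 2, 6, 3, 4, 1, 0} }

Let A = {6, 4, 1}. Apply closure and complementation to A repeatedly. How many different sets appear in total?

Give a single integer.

closure: X∖int(X∖A) = X∖{5, 2} = {6, 3, 4, 1, 0}
Let k=closure and c=complement:
  1. A     = {6, 4, 1}
  2. kA    = {6, 3, 4, 1, 0}
  3. cA    = {5, 2, 3, 0}
  4. ckA   = {5, 2}
  5. kcA   = {5, 2, 6, 3, 4, 1, 0}
  6. kckA  = {5, 2, 4, 1, 0}
  7. ckcA  = ∅
  8. ckckA = {6, 3}
— saturated at 8

8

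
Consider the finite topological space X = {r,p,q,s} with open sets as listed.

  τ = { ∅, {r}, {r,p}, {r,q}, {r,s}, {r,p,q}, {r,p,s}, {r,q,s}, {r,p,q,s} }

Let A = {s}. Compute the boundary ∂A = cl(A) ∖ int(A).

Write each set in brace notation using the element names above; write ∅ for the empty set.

U open, U⊆A: ∅. int(A) = ⋃ = ∅
X∖A={r,p,q}, int(X∖A)={r,p,q}, hence cl(A)={s}
∂A: remove int from cl → {s}

{s}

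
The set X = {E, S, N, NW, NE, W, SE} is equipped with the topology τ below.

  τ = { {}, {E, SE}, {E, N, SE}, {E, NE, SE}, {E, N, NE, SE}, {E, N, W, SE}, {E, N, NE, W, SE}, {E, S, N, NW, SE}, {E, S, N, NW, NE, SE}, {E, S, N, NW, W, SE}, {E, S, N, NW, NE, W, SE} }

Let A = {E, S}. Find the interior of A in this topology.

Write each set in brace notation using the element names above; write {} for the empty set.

interior: largest open inside A is {} (from {})

{}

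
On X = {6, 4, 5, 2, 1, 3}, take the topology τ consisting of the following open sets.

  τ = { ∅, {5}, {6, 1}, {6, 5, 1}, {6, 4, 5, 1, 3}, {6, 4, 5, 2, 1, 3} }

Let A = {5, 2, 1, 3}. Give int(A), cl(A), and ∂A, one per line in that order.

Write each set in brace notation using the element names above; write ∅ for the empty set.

U open, U⊆A: ∅, {5}. int(A) = ⋃ = {5}
X∖A={6, 4}, int(X∖A)=∅, hence cl(A)={6, 4, 5, 2, 1, 3}
∂A: remove int from cl → {6, 4, 2, 1, 3}

int(A) = {5}
cl(A)  = {6, 4, 5, 2, 1, 3}
∂A     = {6, 4, 2, 1, 3}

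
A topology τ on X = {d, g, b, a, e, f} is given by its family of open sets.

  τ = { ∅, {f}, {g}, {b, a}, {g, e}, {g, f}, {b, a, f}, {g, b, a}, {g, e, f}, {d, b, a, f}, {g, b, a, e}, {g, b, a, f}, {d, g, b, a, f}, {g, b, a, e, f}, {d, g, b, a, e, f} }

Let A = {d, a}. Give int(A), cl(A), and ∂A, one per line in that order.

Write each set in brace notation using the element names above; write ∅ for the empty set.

open subsets of A: ∅; so int(A) = ∅
closure: X∖int(X∖A) = X∖{g, e, f} = {d, b, a}
∂A = {d, b, a} minus ∅ = {d, b, a}

int(A) = ∅
cl(A)  = {d, b, a}
∂A     = {d, b, a}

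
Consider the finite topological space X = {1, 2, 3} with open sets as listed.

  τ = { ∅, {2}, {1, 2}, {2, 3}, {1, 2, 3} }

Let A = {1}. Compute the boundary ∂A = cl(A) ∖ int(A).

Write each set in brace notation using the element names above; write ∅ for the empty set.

{1}

U open, U⊆A: ∅. int(A) = ⋃ = ∅
X∖A={2, 3}, int(X∖A)={2, 3}, hence cl(A)={1}
∂A: remove int from cl → {1}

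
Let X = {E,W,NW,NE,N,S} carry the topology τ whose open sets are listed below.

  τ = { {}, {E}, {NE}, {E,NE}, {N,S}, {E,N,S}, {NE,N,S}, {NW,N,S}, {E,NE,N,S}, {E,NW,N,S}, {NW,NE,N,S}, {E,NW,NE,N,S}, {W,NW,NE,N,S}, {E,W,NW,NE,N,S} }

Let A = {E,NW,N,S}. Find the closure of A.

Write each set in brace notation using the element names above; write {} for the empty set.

cl via duality: int({W,NE}) = {NE}, so X∖{NE} = {E,W,NW,N,S}

{E,W,NW,N,S}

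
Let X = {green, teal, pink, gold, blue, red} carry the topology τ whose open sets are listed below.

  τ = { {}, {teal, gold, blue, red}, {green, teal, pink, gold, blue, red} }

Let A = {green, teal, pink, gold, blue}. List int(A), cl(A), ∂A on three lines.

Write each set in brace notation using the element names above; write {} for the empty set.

opens ⊆ A: {}; union → int = {}
complement {red}; its interior {}; cl(A) = X∖{} = {green, teal, pink, gold, blue, red}
boundary = {green, teal, pink, gold, blue, red} ∖ {} = {green, teal, pink, gold, blue, red}

int(A) = {}
cl(A)  = {green, teal, pink, gold, blue, red}
∂A     = {green, teal, pink, gold, blue, red}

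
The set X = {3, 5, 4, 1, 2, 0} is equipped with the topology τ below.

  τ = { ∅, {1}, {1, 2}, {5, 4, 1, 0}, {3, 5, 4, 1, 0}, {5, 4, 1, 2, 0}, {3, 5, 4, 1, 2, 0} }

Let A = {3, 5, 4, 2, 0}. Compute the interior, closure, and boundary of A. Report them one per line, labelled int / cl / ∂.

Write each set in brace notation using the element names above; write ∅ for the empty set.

int(A) = ∅
cl(A)  = {3, 5, 4, 2, 0}
∂A     = {3, 5, 4, 2, 0}

interior: largest open inside A is ∅ (from ∅)
cl via duality: int({1}) = {1}, so X∖{1} = {3, 5, 4, 2, 0}
cl∖int = {3, 5, 4, 2, 0}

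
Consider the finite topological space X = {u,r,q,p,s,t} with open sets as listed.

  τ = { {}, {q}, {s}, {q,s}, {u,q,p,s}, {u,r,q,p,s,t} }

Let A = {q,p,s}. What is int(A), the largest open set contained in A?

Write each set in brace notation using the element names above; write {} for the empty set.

{q,s}

interior: largest open inside A is {q,s} (from {}, {q}, {s}, {q,s})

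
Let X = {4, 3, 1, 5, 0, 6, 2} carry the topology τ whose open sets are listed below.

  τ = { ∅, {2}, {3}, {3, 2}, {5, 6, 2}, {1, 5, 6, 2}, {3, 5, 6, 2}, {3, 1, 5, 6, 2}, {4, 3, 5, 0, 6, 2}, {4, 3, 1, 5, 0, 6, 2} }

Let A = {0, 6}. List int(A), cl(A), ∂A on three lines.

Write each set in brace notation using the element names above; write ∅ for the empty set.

interior: largest open inside A is ∅ (from ∅)
cl via duality: int({4, 3, 1, 5, 2}) = {3, 2}, so X∖{3, 2} = {4, 1, 5, 0, 6}
cl∖int = {4, 1, 5, 0, 6}

int(A) = ∅
cl(A)  = {4, 1, 5, 0, 6}
∂A     = {4, 1, 5, 0, 6}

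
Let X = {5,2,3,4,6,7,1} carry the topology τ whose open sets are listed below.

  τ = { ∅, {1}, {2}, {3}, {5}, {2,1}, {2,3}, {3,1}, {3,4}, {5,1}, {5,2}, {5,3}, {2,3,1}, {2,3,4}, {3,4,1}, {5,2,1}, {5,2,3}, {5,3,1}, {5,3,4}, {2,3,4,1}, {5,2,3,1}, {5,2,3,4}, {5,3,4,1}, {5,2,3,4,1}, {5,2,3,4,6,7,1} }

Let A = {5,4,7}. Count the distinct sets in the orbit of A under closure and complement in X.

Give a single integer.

X∖A={2,3,6,1}, int(X∖A)={2,3,1}, hence cl(A)={5,4,6,7}
Orbit (k=closure, c=complement):
  1. A     = {5,4,7}
  2. kA    = {5,4,6,7}
  3. cA    = {2,3,6,1}
  4. ckA   = {2,3,1}
  5. kcA   = {2,3,4,6,7,1}
  6. ckcA  = {5}
  7. kckcA = {5,6,7}
  8. ckckcA = {2,3,4,1}
(closed under both — stop)

8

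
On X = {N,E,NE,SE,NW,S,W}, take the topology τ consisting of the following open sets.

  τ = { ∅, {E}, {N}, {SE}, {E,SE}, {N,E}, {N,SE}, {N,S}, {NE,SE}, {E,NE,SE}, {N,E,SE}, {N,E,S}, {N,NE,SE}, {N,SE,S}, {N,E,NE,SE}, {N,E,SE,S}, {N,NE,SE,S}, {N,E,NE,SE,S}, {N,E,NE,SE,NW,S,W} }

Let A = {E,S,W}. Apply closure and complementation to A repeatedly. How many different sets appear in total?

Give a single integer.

8

cl via duality: int({N,NE,SE,NW}) = {N,NE,SE}, so X∖{N,NE,SE} = {E,NW,S,W}
Write k for closure, c for complement:
  1. A     = {E,S,W}
  2. kA    = {E,NW,S,W}
  3. cA    = {N,NE,SE,NW}
  4. ckA   = {N,NE,SE}
  5. kcA   = {N,NE,SE,NW,S,W}
  6. ckcA  = {E}
  7. kckcA = {E,NW,W}
  8. ckckcA = {N,NE,SE,S}
applying k or c yields no new set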